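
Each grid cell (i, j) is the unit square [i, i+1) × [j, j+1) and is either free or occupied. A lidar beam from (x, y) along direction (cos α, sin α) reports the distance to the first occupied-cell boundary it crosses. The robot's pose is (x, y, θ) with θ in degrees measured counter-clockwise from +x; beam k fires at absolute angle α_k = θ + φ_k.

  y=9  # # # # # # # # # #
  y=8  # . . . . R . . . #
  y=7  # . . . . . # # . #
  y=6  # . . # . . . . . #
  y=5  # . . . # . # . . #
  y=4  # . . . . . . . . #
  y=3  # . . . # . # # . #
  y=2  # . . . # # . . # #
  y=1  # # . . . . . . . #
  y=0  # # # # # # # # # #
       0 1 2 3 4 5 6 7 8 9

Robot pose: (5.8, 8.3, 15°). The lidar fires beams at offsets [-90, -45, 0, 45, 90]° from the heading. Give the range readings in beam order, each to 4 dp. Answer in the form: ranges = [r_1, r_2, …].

beam 1: φ=-90°, α=285°
  d=(0.2588,-0.9659)  start (5,8)  tX=0.7727 tY=0.3106  stride 1/|dx|=3.8637 1/|dy|=1.0353
    cross y-line → (5,7), t=0.3106
    cross x-line → (6,7), t=0.7727 (wall)
  → r_1 = 0.7727
beam 2: φ=-45°, α=330°
  d=(0.8660,-0.5000)  start (5,8)  tX=0.2309 tY=0.6000  stride 1/|dx|=1.1547 1/|dy|=2.0000
    cross x-line → (6,8), t=0.2309
    cross y-line → (6,7), t=0.6000 (wall)
  → r_2 = 0.6000
beam 3: φ=0°, α=15°
  d=(0.9659,0.2588)  start (5,8)  tX=0.2071 tY=2.7046  stride 1/|dx|=1.0353 1/|dy|=3.8637
    cross x-line → (6,8), t=0.2071
    cross x-line → (7,8), t=1.2423
    cross x-line → (8,8), t=2.2776
    cross y-line → (8,9), t=2.7046 (wall)
  → r_3 = 2.7046
beam 4: φ=45°, α=60°
  d=(0.5000,0.8660)  start (5,8)  tX=0.4000 tY=0.8083  stride 1/|dx|=2.0000 1/|dy|=1.1547
    cross x-line → (6,8), t=0.4000
    cross y-line → (6,9), t=0.8083 (wall)
  → r_4 = 0.8083
beam 5: φ=90°, α=105°
  d=(-0.2588,0.9659)  start (5,8)  tX=3.0910 tY=0.7247  stride 1/|dx|=3.8637 1/|dy|=1.0353
    cross y-line → (5,9), t=0.7247 (wall)
  → r_5 = 0.7247

ranges = [0.7727, 0.6000, 2.7046, 0.8083, 0.7247]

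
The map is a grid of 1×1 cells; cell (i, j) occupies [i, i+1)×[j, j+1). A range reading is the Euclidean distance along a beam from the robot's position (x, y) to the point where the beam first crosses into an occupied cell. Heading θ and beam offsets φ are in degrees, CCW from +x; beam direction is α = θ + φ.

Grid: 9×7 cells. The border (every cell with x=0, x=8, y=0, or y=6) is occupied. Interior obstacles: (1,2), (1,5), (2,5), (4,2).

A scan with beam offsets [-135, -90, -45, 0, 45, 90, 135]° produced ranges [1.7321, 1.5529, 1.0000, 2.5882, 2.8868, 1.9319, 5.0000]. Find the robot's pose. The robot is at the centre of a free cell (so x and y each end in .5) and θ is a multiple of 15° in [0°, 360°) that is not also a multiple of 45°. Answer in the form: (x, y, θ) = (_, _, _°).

Candidates: 31 free-cell centres × 16 headings = 496 poses. Raycast each; keep the one whose scan matches to 4 dp.
  (6.5, 2.5, 240°): beam 1 = 3.6235 ≠ 1.7321 ✗
  (6.5, 2.5, 75°): beam 3 = 1.7321 ≠ 1.0000 ✗
  (6.5, 1.5, 300°): beam 1 = 1.9319 ≠ 1.7321 ✗
  (6.5, 2.5, 105°): beam 3 = 3.0000 ≠ 1.0000 ✗
  (7.5, 3.5, 195°): beam 1 = 1.0000 ≠ 1.7321 ✗
  …
  (2.5, 3.5, 255°): r_1=1.7321, r_2=1.5529, r_3=1.0000, r_4=2.5882, r_5=2.8868, r_6=1.9319, r_7=5.0000 — all match ✓
Unique over the lattice → pose = (2.5, 3.5, 255°).

(x, y, θ) = (2.5, 3.5, 255°)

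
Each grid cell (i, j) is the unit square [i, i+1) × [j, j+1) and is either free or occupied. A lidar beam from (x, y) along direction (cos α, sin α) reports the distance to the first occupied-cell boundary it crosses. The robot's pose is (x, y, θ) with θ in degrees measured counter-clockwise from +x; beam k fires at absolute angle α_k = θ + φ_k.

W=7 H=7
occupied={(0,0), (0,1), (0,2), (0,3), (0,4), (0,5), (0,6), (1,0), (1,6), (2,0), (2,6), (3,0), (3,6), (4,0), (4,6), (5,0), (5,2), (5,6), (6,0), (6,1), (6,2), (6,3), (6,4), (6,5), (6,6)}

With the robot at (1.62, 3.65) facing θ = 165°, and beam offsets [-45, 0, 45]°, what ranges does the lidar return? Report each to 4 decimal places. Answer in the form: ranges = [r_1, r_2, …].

beam 1: φ=-45°, α=120°
  direction (-0.5000, 0.8660); cell (1,3); t to first gridline: x 1.2400, y 0.4041 (then +2.0000 / +1.1547)
    (1,4) via y @ 0.4041
    (0,4) via x @ 1.2400  # hit
  → r_1 = 1.2400
beam 2: φ=0°, α=165°
  direction (-0.9659, 0.2588); cell (1,3); t to first gridline: x 0.6419, y 1.3523 (then +1.0353 / +3.8637)
    (0,3) via x @ 0.6419  # hit
  → r_2 = 0.6419
beam 3: φ=45°, α=210°
  direction (-0.8660, -0.5000); cell (1,3); t to first gridline: x 0.7159, y 1.3000 (then +1.1547 / +2.0000)
    (0,3) via x @ 0.7159  # hit
  → r_3 = 0.7159

ranges = [1.2400, 0.6419, 0.7159]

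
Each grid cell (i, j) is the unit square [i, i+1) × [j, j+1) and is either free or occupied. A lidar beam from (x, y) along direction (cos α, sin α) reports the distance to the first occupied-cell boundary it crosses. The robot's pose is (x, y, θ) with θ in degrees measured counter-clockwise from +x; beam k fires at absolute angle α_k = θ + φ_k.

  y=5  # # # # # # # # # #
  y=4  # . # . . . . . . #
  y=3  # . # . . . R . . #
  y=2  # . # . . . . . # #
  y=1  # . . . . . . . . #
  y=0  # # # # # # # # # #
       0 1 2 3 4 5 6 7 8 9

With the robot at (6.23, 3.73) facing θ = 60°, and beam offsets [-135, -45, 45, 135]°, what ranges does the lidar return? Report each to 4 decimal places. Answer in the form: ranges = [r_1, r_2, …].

beam 1: φ=-135°, α=285°
  direction (0.2588, -0.9659); cell (6,3); t to first gridline: x 2.9751, y 0.7558 (then +3.8637 / +1.0353)
    (6,2) via y @ 0.7558
    (6,1) via y @ 1.7910
    (6,0) via y @ 2.8263  # hit
  → r_1 = 2.8263
beam 2: φ=-45°, α=15°
  direction (0.9659, 0.2588); cell (6,3); t to first gridline: x 0.7972, y 1.0432 (then +1.0353 / +3.8637)
    (7,3) via x @ 0.7972
    (7,4) via y @ 1.0432
    (8,4) via x @ 1.8324
    (9,4) via x @ 2.8677  # hit
  → r_2 = 2.8677
beam 3: φ=45°, α=105°
  direction (-0.2588, 0.9659); cell (6,3); t to first gridline: x 0.8887, y 0.2795 (then +3.8637 / +1.0353)
    (6,4) via y @ 0.2795
    (5,4) via x @ 0.8887
    (5,5) via y @ 1.3148  # hit
  → r_3 = 1.3148
beam 4: φ=135°, α=195°
  direction (-0.9659, -0.2588); cell (6,3); t to first gridline: x 0.2381, y 2.8205 (then +1.0353 / +3.8637)
    (5,3) via x @ 0.2381
    (4,3) via x @ 1.2734
    (3,3) via x @ 2.3087
    (3,2) via y @ 2.8205
    (2,2) via x @ 3.3439  # hit
  → r_4 = 3.3439

ranges = [2.8263, 2.8677, 1.3148, 3.3439]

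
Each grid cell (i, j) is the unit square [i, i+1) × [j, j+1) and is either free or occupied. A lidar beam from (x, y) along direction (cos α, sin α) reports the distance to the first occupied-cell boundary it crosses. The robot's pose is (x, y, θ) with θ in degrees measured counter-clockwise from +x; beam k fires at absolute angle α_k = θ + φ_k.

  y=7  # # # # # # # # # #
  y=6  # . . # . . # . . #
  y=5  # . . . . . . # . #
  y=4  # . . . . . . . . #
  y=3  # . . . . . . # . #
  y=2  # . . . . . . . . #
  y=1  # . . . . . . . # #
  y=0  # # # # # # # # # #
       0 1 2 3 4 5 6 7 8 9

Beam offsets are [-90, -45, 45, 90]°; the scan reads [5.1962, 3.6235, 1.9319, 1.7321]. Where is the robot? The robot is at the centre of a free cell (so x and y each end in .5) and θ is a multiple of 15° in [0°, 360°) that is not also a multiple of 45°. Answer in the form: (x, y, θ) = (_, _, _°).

(x, y, θ) = (5.5, 4.5, 300°)

Enumerate (i+0.5, j+0.5, θ) over the 43 free cells and 16 admissible headings. For each, cast all 4 beams and compare to the given ranges.
  (2.5, 3.5, 60°): beam 1 = 5.0000 ≠ 5.1962 ✗
  (3.5, 5.5, 15°): beam 1 = 4.6587 ≠ 5.1962 ✗
  (2.5, 4.5, 300°): beam 1 = 1.7321 ≠ 5.1962 ✗
  …
  (5.5, 4.5, 300°): r_1=5.1962, r_2=3.6235, r_3=1.9319, r_4=1.7321 — all match ✓
No second candidate reproduces the full scan.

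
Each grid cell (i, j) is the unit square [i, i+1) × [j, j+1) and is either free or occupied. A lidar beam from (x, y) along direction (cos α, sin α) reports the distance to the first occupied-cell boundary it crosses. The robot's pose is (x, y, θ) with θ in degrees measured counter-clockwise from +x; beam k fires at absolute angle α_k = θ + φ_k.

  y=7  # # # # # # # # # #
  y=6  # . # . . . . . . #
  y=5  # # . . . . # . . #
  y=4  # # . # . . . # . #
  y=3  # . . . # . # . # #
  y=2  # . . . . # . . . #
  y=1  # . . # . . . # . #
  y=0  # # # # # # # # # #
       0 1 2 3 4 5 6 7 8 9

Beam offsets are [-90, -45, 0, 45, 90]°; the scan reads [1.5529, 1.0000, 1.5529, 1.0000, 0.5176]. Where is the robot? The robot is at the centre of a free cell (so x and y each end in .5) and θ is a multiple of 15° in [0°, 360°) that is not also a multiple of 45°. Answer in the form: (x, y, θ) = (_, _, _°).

(x, y, θ) = (8.5, 5.5, 255°)

Candidates: 36 free-cell centres × 16 headings = 576 poses. Raycast each; keep the one whose scan matches to 4 dp.
  (3.5, 5.5, 75°): beam 1 = 3.6235 ≠ 1.5529 ✗
  (1.5, 1.5, 150°): beam 1 = 3.0000 ≠ 1.5529 ✗
  (8.5, 6.5, 30°): beam 1 = 1.0000 ≠ 1.5529 ✗
  …
  (8.5, 5.5, 255°): r_1=1.5529, r_2=1.0000, r_3=1.5529, r_4=1.0000, r_5=0.5176 — all match ✓
No second candidate reproduces the full scan.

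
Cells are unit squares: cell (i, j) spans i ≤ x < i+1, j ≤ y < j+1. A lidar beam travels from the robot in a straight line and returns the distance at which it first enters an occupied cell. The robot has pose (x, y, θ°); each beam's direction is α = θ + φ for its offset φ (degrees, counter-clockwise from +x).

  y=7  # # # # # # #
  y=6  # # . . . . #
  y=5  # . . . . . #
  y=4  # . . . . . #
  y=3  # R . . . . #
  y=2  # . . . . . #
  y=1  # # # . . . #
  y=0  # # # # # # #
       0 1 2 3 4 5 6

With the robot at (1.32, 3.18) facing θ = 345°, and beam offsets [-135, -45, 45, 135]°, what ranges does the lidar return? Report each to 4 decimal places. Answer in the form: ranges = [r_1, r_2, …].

ranges = [0.3695, 1.3625, 5.4040, 0.6400]

beam 1: φ=-135°, α=210°
  direction (-0.8660, -0.5000); cell (1,3); t to first gridline: x 0.3695, y 0.3600 (then +1.1547 / +2.0000)
    (1,2) via y @ 0.3600
    (0,2) via x @ 0.3695  # hit
  → r_1 = 0.3695
beam 2: φ=-45°, α=300°
  direction (0.5000, -0.8660); cell (1,3); t to first gridline: x 1.3600, y 0.2078 (then +2.0000 / +1.1547)
    (1,2) via y @ 0.2078
    (2,2) via x @ 1.3600
    (2,1) via y @ 1.3625  # hit
  → r_2 = 1.3625
beam 3: φ=45°, α=30°
  direction (0.8660, 0.5000); cell (1,3); t to first gridline: x 0.7852, y 1.6400 (then +1.1547 / +2.0000)
    (2,3) via x @ 0.7852
    (2,4) via y @ 1.6400
    (3,4) via x @ 1.9399
    (4,4) via x @ 3.0946
    (4,5) via y @ 3.6400
    (5,5) via x @ 4.2493
    (6,5) via x @ 5.4040  # hit
  → r_3 = 5.4040
beam 4: φ=135°, α=120°
  direction (-0.5000, 0.8660); cell (1,3); t to first gridline: x 0.6400, y 0.9469 (then +2.0000 / +1.1547)
    (0,3) via x @ 0.6400  # hit
  → r_4 = 0.6400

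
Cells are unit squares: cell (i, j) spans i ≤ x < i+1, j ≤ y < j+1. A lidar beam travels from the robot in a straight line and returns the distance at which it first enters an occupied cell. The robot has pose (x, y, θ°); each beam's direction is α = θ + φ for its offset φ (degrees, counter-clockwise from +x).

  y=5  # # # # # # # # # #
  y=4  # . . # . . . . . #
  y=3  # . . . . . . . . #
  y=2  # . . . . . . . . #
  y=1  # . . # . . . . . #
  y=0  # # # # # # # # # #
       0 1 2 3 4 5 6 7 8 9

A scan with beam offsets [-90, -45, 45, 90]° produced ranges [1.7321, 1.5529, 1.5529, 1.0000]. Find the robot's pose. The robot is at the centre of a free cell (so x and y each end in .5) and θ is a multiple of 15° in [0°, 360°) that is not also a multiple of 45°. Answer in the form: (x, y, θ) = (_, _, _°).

(x, y, θ) = (2.5, 2.5, 240°)

The pose lattice has 30·16 = 480 candidates. Test each by forward raycasting.
  (8.5, 3.5, 60°): beam 1 = 0.5774 ≠ 1.7321 ✗
  (2.5, 2.5, 75°): beam 1 = 5.7956 ≠ 1.7321 ✗
  (3.5, 3.5, 210°): beam 1 = 0.5774 ≠ 1.7321 ✗
  (8.5, 3.5, 300°): beam 1 = 5.0000 ≠ 1.7321 ✗
  …
  (2.5, 2.5, 240°): r_1=1.7321, r_2=1.5529, r_3=1.5529, r_4=1.0000 — all match ✓
Unique over the lattice → pose = (2.5, 2.5, 240°).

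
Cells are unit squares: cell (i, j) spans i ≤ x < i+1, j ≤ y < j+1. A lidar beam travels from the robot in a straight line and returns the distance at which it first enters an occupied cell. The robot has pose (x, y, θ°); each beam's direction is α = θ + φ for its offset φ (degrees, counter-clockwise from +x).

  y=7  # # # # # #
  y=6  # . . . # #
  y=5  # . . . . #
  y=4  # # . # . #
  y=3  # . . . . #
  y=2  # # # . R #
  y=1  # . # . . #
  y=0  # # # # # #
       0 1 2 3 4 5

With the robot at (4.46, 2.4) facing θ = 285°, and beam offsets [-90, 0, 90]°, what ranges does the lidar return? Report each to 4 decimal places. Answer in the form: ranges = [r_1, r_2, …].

ranges = [1.5115, 1.4494, 0.5590]

beam 1: φ=-90°, α=195°
  dir = (cos 195°, sin 195°) = (-0.9659, -0.2588); from cell (4,2)
  next x-line at t=0.4762, next y-line at t=1.5455; Δt_x=1.0353, Δt_y=3.8637
    x: enter (3,2) at t=0.4762
    x: enter (2,2) at t=1.5115 ← occupied
  → r_1 = 1.5115
beam 2: φ=0°, α=285°
  dir = (cos 285°, sin 285°) = (0.2588, -0.9659); from cell (4,2)
  next x-line at t=2.0864, next y-line at t=0.4141; Δt_x=3.8637, Δt_y=1.0353
    y: enter (4,1) at t=0.4141
    y: enter (4,0) at t=1.4494 ← occupied
  → r_2 = 1.4494
beam 3: φ=90°, α=15°
  dir = (cos 15°, sin 15°) = (0.9659, 0.2588); from cell (4,2)
  next x-line at t=0.5590, next y-line at t=2.3182; Δt_x=1.0353, Δt_y=3.8637
    x: enter (5,2) at t=0.5590 ← occupied
  → r_3 = 0.5590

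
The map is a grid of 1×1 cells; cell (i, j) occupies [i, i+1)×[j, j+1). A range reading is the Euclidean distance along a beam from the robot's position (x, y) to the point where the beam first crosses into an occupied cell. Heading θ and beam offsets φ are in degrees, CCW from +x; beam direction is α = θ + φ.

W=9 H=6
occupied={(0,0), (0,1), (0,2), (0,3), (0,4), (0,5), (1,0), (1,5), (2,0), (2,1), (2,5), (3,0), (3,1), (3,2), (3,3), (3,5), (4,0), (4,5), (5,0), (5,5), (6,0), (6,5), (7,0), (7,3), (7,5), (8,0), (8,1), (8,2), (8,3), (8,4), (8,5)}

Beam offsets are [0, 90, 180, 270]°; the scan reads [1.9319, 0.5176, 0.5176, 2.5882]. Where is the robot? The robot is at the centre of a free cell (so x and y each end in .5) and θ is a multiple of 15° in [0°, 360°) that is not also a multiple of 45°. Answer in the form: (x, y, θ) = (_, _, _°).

Enumerate (i+0.5, j+0.5, θ) over the 23 free cells and 16 admissible headings. For each, cast all 4 beams and compare to the given ranges.
  (7.5, 1.5, 105°): beam 1 = 1.5529 ≠ 1.9319 ✗
  (1.5, 1.5, 120°): beam 1 = 1.0000 ≠ 1.9319 ✗
  (6.5, 1.5, 120°): beam 1 = 4.0415 ≠ 1.9319 ✗
  (6.5, 3.5, 345°): beam 1 = 0.5176 ≠ 1.9319 ✗
  (1.5, 2.5, 30°): beam 1 = 1.7321 ≠ 1.9319 ✗
  …
  (1.5, 4.5, 15°): r_1=1.9319, r_2=0.5176, r_3=0.5176, r_4=2.5882 — all match ✓
No second candidate reproduces the full scan.

(x, y, θ) = (1.5, 4.5, 15°)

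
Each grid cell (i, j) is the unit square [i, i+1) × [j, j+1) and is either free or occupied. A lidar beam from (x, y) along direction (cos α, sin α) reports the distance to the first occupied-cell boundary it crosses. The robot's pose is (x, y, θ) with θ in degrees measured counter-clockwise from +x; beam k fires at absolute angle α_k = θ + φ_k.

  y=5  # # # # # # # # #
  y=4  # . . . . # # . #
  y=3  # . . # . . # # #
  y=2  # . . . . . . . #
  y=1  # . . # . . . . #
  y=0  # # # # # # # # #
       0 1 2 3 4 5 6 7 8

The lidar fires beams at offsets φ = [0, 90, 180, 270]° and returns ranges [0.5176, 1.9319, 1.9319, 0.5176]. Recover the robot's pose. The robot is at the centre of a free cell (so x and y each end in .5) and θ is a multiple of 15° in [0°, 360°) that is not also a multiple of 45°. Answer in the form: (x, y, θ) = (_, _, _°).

(x, y, θ) = (1.5, 4.5, 165°)

Enumerate (i+0.5, j+0.5, θ) over the 22 free cells and 16 admissible headings. For each, cast all 4 beams and compare to the given ranges.
  (3.5, 4.5, 75°): beam 3 = 0.5176 ≠ 1.9319 ✗
  (2.5, 2.5, 345°): beam 1 = 5.6940 ≠ 0.5176 ✗
  (1.5, 1.5, 285°): beam 2 = 1.5529 ≠ 1.9319 ✗
  …
  (1.5, 4.5, 165°): r_1=0.5176, r_2=1.9319, r_3=1.9319, r_4=0.5176 — all match ✓
Only this pose fits every beam.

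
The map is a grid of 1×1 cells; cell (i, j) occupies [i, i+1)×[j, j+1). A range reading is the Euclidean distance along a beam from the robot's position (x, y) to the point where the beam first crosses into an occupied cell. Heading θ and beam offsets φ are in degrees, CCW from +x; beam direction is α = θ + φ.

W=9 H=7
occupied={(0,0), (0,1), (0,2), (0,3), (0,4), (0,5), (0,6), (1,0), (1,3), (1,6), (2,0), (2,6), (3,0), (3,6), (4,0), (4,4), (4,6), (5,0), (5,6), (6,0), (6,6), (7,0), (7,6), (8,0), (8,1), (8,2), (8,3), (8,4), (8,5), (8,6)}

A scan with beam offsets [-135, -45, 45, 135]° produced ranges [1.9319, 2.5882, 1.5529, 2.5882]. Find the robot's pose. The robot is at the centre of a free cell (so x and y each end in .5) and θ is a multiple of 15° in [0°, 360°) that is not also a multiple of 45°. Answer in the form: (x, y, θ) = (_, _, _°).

(x, y, θ) = (6.5, 3.5, 300°)

The pose lattice has 33·16 = 528 candidates. Test each by forward raycasting.
  (4.5, 1.5, 75°): beam 1 = 0.5774 ≠ 1.9319 ✗
  (6.5, 4.5, 345°): beam 1 = 6.3509 ≠ 1.9319 ✗
  (1.5, 2.5, 150°): beam 1 = 6.7293 ≠ 1.9319 ✗
  …
  (6.5, 3.5, 300°): r_1=1.9319, r_2=2.5882, r_3=1.5529, r_4=2.5882 — all match ✓
Only this pose fits every beam.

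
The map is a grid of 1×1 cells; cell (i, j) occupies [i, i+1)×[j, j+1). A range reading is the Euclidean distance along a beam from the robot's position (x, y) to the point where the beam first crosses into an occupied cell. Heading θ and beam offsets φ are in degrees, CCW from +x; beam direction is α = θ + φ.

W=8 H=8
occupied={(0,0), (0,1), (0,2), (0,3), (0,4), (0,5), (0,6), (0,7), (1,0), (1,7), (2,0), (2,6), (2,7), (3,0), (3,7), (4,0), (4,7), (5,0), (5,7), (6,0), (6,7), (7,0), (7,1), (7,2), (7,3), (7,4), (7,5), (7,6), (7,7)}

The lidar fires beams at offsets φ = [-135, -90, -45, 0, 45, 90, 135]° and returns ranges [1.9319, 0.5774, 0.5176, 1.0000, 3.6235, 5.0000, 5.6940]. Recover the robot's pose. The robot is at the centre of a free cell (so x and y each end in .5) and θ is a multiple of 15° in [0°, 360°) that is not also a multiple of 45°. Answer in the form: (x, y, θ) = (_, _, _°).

Candidates: 35 free-cell centres × 16 headings = 560 poses. Raycast each; keep the one whose scan matches to 4 dp.
  (2.5, 1.5, 195°): beam 1 = 6.3509 ≠ 1.9319 ✗
  (4.5, 2.5, 330°): beam 1 = 3.6235 ≠ 1.9319 ✗
  (4.5, 6.5, 300°): beam 1 = 1.5529 ≠ 1.9319 ✗
  (1.5, 3.5, 165°): beam 1 = 6.3509 ≠ 1.9319 ✗
  (3.5, 4.5, 30°): beam 1 = 3.6235 ≠ 1.9319 ✗
  …
  (6.5, 3.5, 60°): r_1=1.9319, r_2=0.5774, r_3=0.5176, r_4=1.0000, r_5=3.6235, r_6=5.0000, r_7=5.6940 — all match ✓
Unique over the lattice → pose = (6.5, 3.5, 60°).

(x, y, θ) = (6.5, 3.5, 60°)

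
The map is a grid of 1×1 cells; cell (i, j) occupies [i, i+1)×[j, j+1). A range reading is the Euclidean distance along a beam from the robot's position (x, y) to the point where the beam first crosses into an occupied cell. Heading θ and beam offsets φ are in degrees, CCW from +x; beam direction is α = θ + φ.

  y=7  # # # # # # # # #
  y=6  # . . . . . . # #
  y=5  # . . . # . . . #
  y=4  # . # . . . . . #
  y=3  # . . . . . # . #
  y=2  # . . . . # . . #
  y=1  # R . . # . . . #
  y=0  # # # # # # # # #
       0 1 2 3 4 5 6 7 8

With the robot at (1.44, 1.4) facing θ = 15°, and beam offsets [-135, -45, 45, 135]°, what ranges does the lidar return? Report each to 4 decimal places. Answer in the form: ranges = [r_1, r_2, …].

beam 1: φ=-135°, α=240°
  direction (-0.5000, -0.8660); cell (1,1); t to first gridline: x 0.8800, y 0.4619 (then +2.0000 / +1.1547)
    (1,0) via y @ 0.4619  # hit
  → r_1 = 0.4619
beam 2: φ=-45°, α=330°
  direction (0.8660, -0.5000); cell (1,1); t to first gridline: x 0.6466, y 0.8000 (then +1.1547 / +2.0000)
    (2,1) via x @ 0.6466
    (2,0) via y @ 0.8000  # hit
  → r_2 = 0.8000
beam 3: φ=45°, α=60°
  direction (0.5000, 0.8660); cell (1,1); t to first gridline: x 1.1200, y 0.6928 (then +2.0000 / +1.1547)
    (1,2) via y @ 0.6928
    (2,2) via x @ 1.1200
    (2,3) via y @ 1.8475
    (2,4) via y @ 3.0022  # hit
  → r_3 = 3.0022
beam 4: φ=135°, α=150°
  direction (-0.8660, 0.5000); cell (1,1); t to first gridline: x 0.5081, y 1.2000 (then +1.1547 / +2.0000)
    (0,1) via x @ 0.5081  # hit
  → r_4 = 0.5081

ranges = [0.4619, 0.8000, 3.0022, 0.5081]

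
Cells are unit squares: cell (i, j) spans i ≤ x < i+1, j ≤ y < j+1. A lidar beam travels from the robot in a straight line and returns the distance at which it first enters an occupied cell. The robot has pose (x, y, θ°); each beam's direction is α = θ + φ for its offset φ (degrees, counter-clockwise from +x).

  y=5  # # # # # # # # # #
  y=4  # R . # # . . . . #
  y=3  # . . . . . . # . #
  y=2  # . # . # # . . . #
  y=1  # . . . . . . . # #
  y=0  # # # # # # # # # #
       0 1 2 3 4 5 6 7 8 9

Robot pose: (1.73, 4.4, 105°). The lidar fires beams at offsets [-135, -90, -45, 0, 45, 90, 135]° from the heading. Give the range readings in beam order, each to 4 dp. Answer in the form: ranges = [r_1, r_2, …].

beam 1: φ=-135°, α=330°
  cosα=0.8660 sinα=-0.5000 | (1,4) | tMaxX 0.3118 tMaxY 0.8000 | tΔX 1.1547 tΔY 2.0000
    t=0.3118 [x] (2,4)
    t=0.8000 [y] (2,3)
    t=1.4665 [x] (3,3)
    t=2.6212 [x] (4,3)
    t=2.8000 [y] (4,2) — stop
  → r_1 = 2.8000
beam 2: φ=-90°, α=15°
  cosα=0.9659 sinα=0.2588 | (1,4) | tMaxX 0.2795 tMaxY 2.3182 | tΔX 1.0353 tΔY 3.8637
    t=0.2795 [x] (2,4)
    t=1.3148 [x] (3,4) — stop
  → r_2 = 1.3148
beam 3: φ=-45°, α=60°
  cosα=0.5000 sinα=0.8660 | (1,4) | tMaxX 0.5400 tMaxY 0.6928 | tΔX 2.0000 tΔY 1.1547
    t=0.5400 [x] (2,4)
    t=0.6928 [y] (2,5) — stop
  → r_3 = 0.6928
beam 4: φ=0°, α=105°
  cosα=-0.2588 sinα=0.9659 | (1,4) | tMaxX 2.8205 tMaxY 0.6212 | tΔX 3.8637 tΔY 1.0353
    t=0.6212 [y] (1,5) — stop
  → r_4 = 0.6212
beam 5: φ=45°, α=150°
  cosα=-0.8660 sinα=0.5000 | (1,4) | tMaxX 0.8429 tMaxY 1.2000 | tΔX 1.1547 tΔY 2.0000
    t=0.8429 [x] (0,4) — stop
  → r_5 = 0.8429
beam 6: φ=90°, α=195°
  cosα=-0.9659 sinα=-0.2588 | (1,4) | tMaxX 0.7558 tMaxY 1.5455 | tΔX 1.0353 tΔY 3.8637
    t=0.7558 [x] (0,4) — stop
  → r_6 = 0.7558
beam 7: φ=135°, α=240°
  cosα=-0.5000 sinα=-0.8660 | (1,4) | tMaxX 1.4600 tMaxY 0.4619 | tΔX 2.0000 tΔY 1.1547
    t=0.4619 [y] (1,3)
    t=1.4600 [x] (0,3) — stop
  → r_7 = 1.4600

ranges = [2.8000, 1.3148, 0.6928, 0.6212, 0.8429, 0.7558, 1.4600]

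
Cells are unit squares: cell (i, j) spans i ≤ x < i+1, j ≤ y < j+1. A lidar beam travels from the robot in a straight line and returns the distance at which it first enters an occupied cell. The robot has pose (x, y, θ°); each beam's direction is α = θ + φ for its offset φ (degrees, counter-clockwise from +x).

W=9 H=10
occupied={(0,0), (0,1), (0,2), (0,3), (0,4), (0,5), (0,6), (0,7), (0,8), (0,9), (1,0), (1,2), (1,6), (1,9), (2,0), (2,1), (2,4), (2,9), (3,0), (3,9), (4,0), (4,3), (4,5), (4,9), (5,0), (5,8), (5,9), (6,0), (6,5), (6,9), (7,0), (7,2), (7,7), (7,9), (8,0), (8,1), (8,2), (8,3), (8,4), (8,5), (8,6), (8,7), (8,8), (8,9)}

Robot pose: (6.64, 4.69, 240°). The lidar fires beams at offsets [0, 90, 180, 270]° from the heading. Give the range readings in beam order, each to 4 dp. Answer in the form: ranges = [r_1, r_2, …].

beam 1: φ=0°, α=240°
  d=(-0.5000,-0.8660)  start (6,4)  tX=1.2800 tY=0.7967  stride 1/|dx|=2.0000 1/|dy|=1.1547
    cross y-line → (6,3), t=0.7967
    cross x-line → (5,3), t=1.2800
    cross y-line → (5,2), t=1.9514
    cross y-line → (5,1), t=3.1061
    cross x-line → (4,1), t=3.2800
    cross y-line → (4,0), t=4.2608 (wall)
  → r_1 = 4.2608
beam 2: φ=90°, α=330°
  d=(0.8660,-0.5000)  start (6,4)  tX=0.4157 tY=1.3800  stride 1/|dx|=1.1547 1/|dy|=2.0000
    cross x-line → (7,4), t=0.4157
    cross y-line → (7,3), t=1.3800
    cross x-line → (8,3), t=1.5704 (wall)
  → r_2 = 1.5704
beam 3: φ=180°, α=60°
  d=(0.5000,0.8660)  start (6,4)  tX=0.7200 tY=0.3580  stride 1/|dx|=2.0000 1/|dy|=1.1547
    cross y-line → (6,5), t=0.3580 (wall)
  → r_3 = 0.3580
beam 4: φ=270°, α=150°
  d=(-0.8660,0.5000)  start (6,4)  tX=0.7390 tY=0.6200  stride 1/|dx|=1.1547 1/|dy|=2.0000
    cross y-line → (6,5), t=0.6200 (wall)
  → r_4 = 0.6200

ranges = [4.2608, 1.5704, 0.3580, 0.6200]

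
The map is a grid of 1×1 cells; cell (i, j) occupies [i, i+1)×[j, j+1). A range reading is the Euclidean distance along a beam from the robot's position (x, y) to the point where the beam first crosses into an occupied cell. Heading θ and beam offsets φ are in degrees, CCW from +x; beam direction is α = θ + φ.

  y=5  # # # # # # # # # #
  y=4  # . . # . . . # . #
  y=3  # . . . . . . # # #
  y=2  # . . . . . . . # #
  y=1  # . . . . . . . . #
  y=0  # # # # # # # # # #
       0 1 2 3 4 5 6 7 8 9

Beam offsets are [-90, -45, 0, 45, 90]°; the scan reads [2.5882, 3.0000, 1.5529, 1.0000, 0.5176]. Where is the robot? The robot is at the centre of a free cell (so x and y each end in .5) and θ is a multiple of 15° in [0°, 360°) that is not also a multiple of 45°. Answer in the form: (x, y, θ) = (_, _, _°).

(x, y, θ) = (2.5, 1.5, 165°)

Enumerate (i+0.5, j+0.5, θ) over the 27 free cells and 16 admissible headings. For each, cast all 5 beams and compare to the given ranges.
  (2.5, 4.5, 15°): beam 1 = 3.6235 ≠ 2.5882 ✗
  (2.5, 4.5, 165°): beam 1 = 0.5176 ≠ 2.5882 ✗
  (6.5, 2.5, 15°): beam 1 = 1.5529 ≠ 2.5882 ✗
  (2.5, 3.5, 105°): beam 1 = 4.6587 ≠ 2.5882 ✗
  (1.5, 3.5, 330°): beam 1 = 1.0000 ≠ 2.5882 ✗
  …
  (2.5, 1.5, 165°): r_1=2.5882, r_2=3.0000, r_3=1.5529, r_4=1.0000, r_5=0.5176 — all match ✓
Unique over the lattice → pose = (2.5, 1.5, 165°).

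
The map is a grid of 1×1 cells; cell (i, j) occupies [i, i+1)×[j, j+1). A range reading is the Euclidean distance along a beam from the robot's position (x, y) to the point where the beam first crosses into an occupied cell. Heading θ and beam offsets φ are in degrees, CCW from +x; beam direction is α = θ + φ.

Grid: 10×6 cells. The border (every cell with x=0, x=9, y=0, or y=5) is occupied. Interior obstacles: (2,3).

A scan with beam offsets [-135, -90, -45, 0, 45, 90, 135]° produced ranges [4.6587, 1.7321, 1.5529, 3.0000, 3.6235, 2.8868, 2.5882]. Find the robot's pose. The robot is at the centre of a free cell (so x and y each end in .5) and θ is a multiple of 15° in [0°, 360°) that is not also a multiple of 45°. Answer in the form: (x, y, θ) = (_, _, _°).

Candidates: 31 free-cell centres × 16 headings = 496 poses. Raycast each; keep the one whose scan matches to 4 dp.
  (5.5, 3.5, 105°): beam 1 = 4.0415 ≠ 4.6587 ✗
  (8.5, 3.5, 75°): beam 1 = 1.0000 ≠ 4.6587 ✗
  (8.5, 2.5, 240°): beam 1 = 2.5882 ≠ 4.6587 ✗
  (2.5, 2.5, 30°): beam 1 = 1.5529 ≠ 4.6587 ✗
  …
  (5.5, 2.5, 330°): r_1=4.6587, r_2=1.7321, r_3=1.5529, r_4=3.0000, r_5=3.6235, r_6=2.8868, r_7=2.5882 — all match ✓
Only this pose fits every beam.

(x, y, θ) = (5.5, 2.5, 330°)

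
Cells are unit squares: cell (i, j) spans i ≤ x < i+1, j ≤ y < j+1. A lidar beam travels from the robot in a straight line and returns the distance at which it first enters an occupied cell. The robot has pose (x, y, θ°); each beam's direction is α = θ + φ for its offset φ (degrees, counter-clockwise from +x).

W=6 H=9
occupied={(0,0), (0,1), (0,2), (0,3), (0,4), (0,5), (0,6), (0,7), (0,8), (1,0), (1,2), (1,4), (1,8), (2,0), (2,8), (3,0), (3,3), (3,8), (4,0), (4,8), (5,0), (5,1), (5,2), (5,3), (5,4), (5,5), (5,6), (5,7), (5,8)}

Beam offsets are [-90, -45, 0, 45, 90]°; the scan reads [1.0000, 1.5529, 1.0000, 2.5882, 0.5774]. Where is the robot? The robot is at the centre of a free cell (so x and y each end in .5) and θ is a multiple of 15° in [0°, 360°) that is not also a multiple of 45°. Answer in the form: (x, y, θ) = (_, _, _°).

Enumerate (i+0.5, j+0.5, θ) over the 25 free cells and 16 admissible headings. For each, cast all 5 beams and compare to the given ranges.
  (2.5, 2.5, 210°): beam 1 = 1.7321 ≠ 1.0000 ✗
  (4.5, 2.5, 75°): beam 1 = 0.5176 ≠ 1.0000 ✗
  (1.5, 5.5, 345°): beam 1 = 0.5176 ≠ 1.0000 ✗
  (4.5, 2.5, 345°): beam 1 = 1.5529 ≠ 1.0000 ✗
  …
  (2.5, 3.5, 240°): r_1=1.0000, r_2=1.5529, r_3=1.0000, r_4=2.5882, r_5=0.5774 — all match ✓
No second candidate reproduces the full scan.

(x, y, θ) = (2.5, 3.5, 240°)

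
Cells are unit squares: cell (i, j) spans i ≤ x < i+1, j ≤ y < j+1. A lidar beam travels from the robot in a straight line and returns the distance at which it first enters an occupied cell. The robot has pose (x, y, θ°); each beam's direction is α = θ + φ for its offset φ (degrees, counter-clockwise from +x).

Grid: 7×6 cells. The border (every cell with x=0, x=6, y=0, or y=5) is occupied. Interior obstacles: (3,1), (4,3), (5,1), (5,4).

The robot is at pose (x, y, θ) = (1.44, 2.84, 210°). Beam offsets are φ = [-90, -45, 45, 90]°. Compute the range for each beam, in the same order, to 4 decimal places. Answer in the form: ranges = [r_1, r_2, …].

ranges = [0.8800, 0.4555, 1.7000, 2.1246]

beam 1: φ=-90°, α=120°
  cosα=-0.5000 sinα=0.8660 | (1,2) | tMaxX 0.8800 tMaxY 0.1848 | tΔX 2.0000 tΔY 1.1547
    t=0.1848 [y] (1,3)
    t=0.8800 [x] (0,3) — stop
  → r_1 = 0.8800
beam 2: φ=-45°, α=165°
  cosα=-0.9659 sinα=0.2588 | (1,2) | tMaxX 0.4555 tMaxY 0.6182 | tΔX 1.0353 tΔY 3.8637
    t=0.4555 [x] (0,2) — stop
  → r_2 = 0.4555
beam 3: φ=45°, α=255°
  cosα=-0.2588 sinα=-0.9659 | (1,2) | tMaxX 1.7000 tMaxY 0.8696 | tΔX 3.8637 tΔY 1.0353
    t=0.8696 [y] (1,1)
    t=1.7000 [x] (0,1) — stop
  → r_3 = 1.7000
beam 4: φ=90°, α=300°
  cosα=0.5000 sinα=-0.8660 | (1,2) | tMaxX 1.1200 tMaxY 0.9699 | tΔX 2.0000 tΔY 1.1547
    t=0.9699 [y] (1,1)
    t=1.1200 [x] (2,1)
    t=2.1246 [y] (2,0) — stop
  → r_4 = 2.1246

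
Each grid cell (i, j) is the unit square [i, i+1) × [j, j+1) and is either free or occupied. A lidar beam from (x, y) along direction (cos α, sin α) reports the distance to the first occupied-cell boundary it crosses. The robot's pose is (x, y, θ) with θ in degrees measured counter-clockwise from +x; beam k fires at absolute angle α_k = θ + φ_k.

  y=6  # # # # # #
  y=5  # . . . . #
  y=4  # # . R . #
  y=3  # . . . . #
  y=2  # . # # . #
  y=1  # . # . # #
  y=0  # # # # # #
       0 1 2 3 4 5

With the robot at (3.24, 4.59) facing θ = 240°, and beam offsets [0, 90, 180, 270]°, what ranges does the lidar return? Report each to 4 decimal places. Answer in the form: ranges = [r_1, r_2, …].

ranges = [1.8360, 2.0323, 1.6281, 2.5865]

beam 1: φ=0°, α=240°
  direction (-0.5000, -0.8660); cell (3,4); t to first gridline: x 0.4800, y 0.6813 (then +2.0000 / +1.1547)
    (2,4) via x @ 0.4800
    (2,3) via y @ 0.6813
    (2,2) via y @ 1.8360  # hit
  → r_1 = 1.8360
beam 2: φ=90°, α=330°
  direction (0.8660, -0.5000); cell (3,4); t to first gridline: x 0.8776, y 1.1800 (then +1.1547 / +2.0000)
    (4,4) via x @ 0.8776
    (4,3) via y @ 1.1800
    (5,3) via x @ 2.0323  # hit
  → r_2 = 2.0323
beam 3: φ=180°, α=60°
  direction (0.5000, 0.8660); cell (3,4); t to first gridline: x 1.5200, y 0.4734 (then +2.0000 / +1.1547)
    (3,5) via y @ 0.4734
    (4,5) via x @ 1.5200
    (4,6) via y @ 1.6281  # hit
  → r_3 = 1.6281
beam 4: φ=270°, α=150°
  direction (-0.8660, 0.5000); cell (3,4); t to first gridline: x 0.2771, y 0.8200 (then +1.1547 / +2.0000)
    (2,4) via x @ 0.2771
    (2,5) via y @ 0.8200
    (1,5) via x @ 1.4318
    (0,5) via x @ 2.5865  # hit
  → r_4 = 2.5865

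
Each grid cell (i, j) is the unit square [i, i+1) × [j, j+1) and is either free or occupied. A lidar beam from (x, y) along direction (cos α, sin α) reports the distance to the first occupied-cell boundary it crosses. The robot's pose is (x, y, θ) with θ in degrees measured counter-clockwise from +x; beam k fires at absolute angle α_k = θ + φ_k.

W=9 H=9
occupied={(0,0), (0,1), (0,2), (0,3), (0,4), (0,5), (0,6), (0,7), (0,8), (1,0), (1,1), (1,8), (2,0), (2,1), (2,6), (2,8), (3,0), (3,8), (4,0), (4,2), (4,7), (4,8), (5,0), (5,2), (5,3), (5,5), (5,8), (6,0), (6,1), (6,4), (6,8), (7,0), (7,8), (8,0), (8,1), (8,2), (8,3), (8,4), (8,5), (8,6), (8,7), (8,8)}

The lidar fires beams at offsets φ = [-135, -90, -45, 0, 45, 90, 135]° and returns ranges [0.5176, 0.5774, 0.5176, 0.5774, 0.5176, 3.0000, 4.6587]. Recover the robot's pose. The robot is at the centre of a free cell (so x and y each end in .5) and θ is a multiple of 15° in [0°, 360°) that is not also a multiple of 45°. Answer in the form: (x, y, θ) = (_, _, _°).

(x, y, θ) = (5.5, 4.5, 60°)

The pose lattice has 39·16 = 624 candidates. Test each by forward raycasting.
  (5.5, 4.5, 120°): beam 5 = 4.6587 ≠ 0.5176 ✗
  (2.5, 5.5, 30°): beam 1 = 3.6235 ≠ 0.5176 ✗
  (7.5, 2.5, 195°): beam 1 = 1.0000 ≠ 0.5176 ✗
  (2.5, 3.5, 330°): beam 1 = 1.5529 ≠ 0.5176 ✗
  (7.5, 4.5, 165°): beam 1 = 0.5774 ≠ 0.5176 ✗
  …
  (5.5, 4.5, 60°): r_1=0.5176, r_2=0.5774, r_3=0.5176, r_4=0.5774, r_5=0.5176, r_6=3.0000, r_7=4.6587 — all match ✓
Unique over the lattice → pose = (5.5, 4.5, 60°).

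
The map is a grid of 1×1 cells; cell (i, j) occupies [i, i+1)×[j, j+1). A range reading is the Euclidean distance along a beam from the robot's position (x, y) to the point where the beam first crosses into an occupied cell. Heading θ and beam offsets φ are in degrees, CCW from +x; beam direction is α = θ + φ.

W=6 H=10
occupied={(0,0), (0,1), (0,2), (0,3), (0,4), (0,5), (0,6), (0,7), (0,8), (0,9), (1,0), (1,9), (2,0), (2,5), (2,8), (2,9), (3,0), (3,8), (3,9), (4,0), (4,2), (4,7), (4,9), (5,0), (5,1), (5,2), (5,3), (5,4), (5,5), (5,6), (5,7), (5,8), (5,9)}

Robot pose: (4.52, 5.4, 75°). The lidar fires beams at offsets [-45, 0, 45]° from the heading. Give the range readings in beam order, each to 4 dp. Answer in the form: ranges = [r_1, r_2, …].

ranges = [0.5543, 1.6564, 3.0022]

beam 1: φ=-45°, α=30°
  cosα=0.8660 sinα=0.5000 | (4,5) | tMaxX 0.5543 tMaxY 1.2000 | tΔX 1.1547 tΔY 2.0000
    t=0.5543 [x] (5,5) — stop
  → r_1 = 0.5543
beam 2: φ=0°, α=75°
  cosα=0.2588 sinα=0.9659 | (4,5) | tMaxX 1.8546 tMaxY 0.6212 | tΔX 3.8637 tΔY 1.0353
    t=0.6212 [y] (4,6)
    t=1.6564 [y] (4,7) — stop
  → r_2 = 1.6564
beam 3: φ=45°, α=120°
  cosα=-0.5000 sinα=0.8660 | (4,5) | tMaxX 1.0400 tMaxY 0.6928 | tΔX 2.0000 tΔY 1.1547
    t=0.6928 [y] (4,6)
    t=1.0400 [x] (3,6)
    t=1.8475 [y] (3,7)
    t=3.0022 [y] (3,8) — stop
  → r_3 = 3.0022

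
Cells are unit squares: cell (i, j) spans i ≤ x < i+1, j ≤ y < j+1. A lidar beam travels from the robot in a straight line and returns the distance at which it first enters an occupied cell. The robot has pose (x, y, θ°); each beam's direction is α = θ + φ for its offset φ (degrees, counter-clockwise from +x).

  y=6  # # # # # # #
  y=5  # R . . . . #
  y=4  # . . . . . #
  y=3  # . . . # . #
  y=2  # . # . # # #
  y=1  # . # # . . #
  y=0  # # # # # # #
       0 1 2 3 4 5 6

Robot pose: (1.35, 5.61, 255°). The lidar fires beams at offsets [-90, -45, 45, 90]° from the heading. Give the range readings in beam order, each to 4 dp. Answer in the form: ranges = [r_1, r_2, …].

beam 1: φ=-90°, α=165°
  direction (-0.9659, 0.2588); cell (1,5); t to first gridline: x 0.3623, y 1.5068 (then +1.0353 / +3.8637)
    (0,5) via x @ 0.3623  # hit
  → r_1 = 0.3623
beam 2: φ=-45°, α=210°
  direction (-0.8660, -0.5000); cell (1,5); t to first gridline: x 0.4041, y 1.2200 (then +1.1547 / +2.0000)
    (0,5) via x @ 0.4041  # hit
  → r_2 = 0.4041
beam 3: φ=45°, α=300°
  direction (0.5000, -0.8660); cell (1,5); t to first gridline: x 1.3000, y 0.7044 (then +2.0000 / +1.1547)
    (1,4) via y @ 0.7044
    (2,4) via x @ 1.3000
    (2,3) via y @ 1.8591
    (2,2) via y @ 3.0138  # hit
  → r_3 = 3.0138
beam 4: φ=90°, α=345°
  direction (0.9659, -0.2588); cell (1,5); t to first gridline: x 0.6729, y 2.3569 (then +1.0353 / +3.8637)
    (2,5) via x @ 0.6729
    (3,5) via x @ 1.7082
    (3,4) via y @ 2.3569
    (4,4) via x @ 2.7435
    (5,4) via x @ 3.7788
    (6,4) via x @ 4.8140  # hit
  → r_4 = 4.8140

ranges = [0.3623, 0.4041, 3.0138, 4.8140]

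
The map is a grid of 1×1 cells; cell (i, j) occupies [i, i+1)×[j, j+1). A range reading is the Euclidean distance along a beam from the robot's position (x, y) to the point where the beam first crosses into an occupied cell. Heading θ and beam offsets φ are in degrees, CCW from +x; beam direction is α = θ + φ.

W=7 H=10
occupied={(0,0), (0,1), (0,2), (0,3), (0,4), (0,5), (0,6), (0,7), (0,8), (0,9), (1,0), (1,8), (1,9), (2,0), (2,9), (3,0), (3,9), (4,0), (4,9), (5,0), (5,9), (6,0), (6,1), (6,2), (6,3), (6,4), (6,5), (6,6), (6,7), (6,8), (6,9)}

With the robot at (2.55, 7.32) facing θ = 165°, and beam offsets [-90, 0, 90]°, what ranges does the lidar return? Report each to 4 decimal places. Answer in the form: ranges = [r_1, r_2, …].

ranges = [1.7393, 1.6047, 5.9887]

beam 1: φ=-90°, α=75°
  direction (0.2588, 0.9659); cell (2,7); t to first gridline: x 1.7387, y 0.7040 (then +3.8637 / +1.0353)
    (2,8) via y @ 0.7040
    (3,8) via x @ 1.7387
    (3,9) via y @ 1.7393  # hit
  → r_1 = 1.7393
beam 2: φ=0°, α=165°
  direction (-0.9659, 0.2588); cell (2,7); t to first gridline: x 0.5694, y 2.6273 (then +1.0353 / +3.8637)
    (1,7) via x @ 0.5694
    (0,7) via x @ 1.6047  # hit
  → r_2 = 1.6047
beam 3: φ=90°, α=255°
  direction (-0.2588, -0.9659); cell (2,7); t to first gridline: x 2.1250, y 0.3313 (then +3.8637 / +1.0353)
    (2,6) via y @ 0.3313
    (2,5) via y @ 1.3666
    (1,5) via x @ 2.1250
    (1,4) via y @ 2.4018
    (1,3) via y @ 3.4371
    (1,2) via y @ 4.4724
    (1,1) via y @ 5.5077
    (0,1) via x @ 5.9887  # hit
  → r_3 = 5.9887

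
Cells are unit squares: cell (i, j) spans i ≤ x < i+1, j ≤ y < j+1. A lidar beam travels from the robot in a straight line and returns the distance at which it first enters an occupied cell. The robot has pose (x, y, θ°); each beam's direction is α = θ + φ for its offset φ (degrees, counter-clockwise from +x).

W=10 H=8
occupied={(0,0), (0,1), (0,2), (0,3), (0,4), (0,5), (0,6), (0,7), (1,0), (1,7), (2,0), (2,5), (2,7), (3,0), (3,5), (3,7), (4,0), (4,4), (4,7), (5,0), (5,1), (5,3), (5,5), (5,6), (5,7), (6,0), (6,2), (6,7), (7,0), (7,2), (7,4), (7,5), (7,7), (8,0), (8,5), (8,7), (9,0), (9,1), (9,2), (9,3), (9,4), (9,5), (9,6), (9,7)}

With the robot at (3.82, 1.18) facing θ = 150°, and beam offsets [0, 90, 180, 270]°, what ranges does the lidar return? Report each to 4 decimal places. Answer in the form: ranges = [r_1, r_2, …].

beam 1: φ=0°, α=150°
  dir = (cos 150°, sin 150°) = (-0.8660, 0.5000); from cell (3,1)
  next x-line at t=0.9469, next y-line at t=1.6400; Δt_x=1.1547, Δt_y=2.0000
    x: enter (2,1) at t=0.9469
    y: enter (2,2) at t=1.6400
    x: enter (1,2) at t=2.1016
    x: enter (0,2) at t=3.2563 ← occupied
  → r_1 = 3.2563
beam 2: φ=90°, α=240°
  dir = (cos 240°, sin 240°) = (-0.5000, -0.8660); from cell (3,1)
  next x-line at t=1.6400, next y-line at t=0.2078; Δt_x=2.0000, Δt_y=1.1547
    y: enter (3,0) at t=0.2078 ← occupied
  → r_2 = 0.2078
beam 3: φ=180°, α=330°
  dir = (cos 330°, sin 330°) = (0.8660, -0.5000); from cell (3,1)
  next x-line at t=0.2078, next y-line at t=0.3600; Δt_x=1.1547, Δt_y=2.0000
    x: enter (4,1) at t=0.2078
    y: enter (4,0) at t=0.3600 ← occupied
  → r_3 = 0.3600
beam 4: φ=270°, α=60°
  dir = (cos 60°, sin 60°) = (0.5000, 0.8660); from cell (3,1)
  next x-line at t=0.3600, next y-line at t=0.9469; Δt_x=2.0000, Δt_y=1.1547
    x: enter (4,1) at t=0.3600
    y: enter (4,2) at t=0.9469
    y: enter (4,3) at t=2.1016
    x: enter (5,3) at t=2.3600 ← occupied
  → r_4 = 2.3600

ranges = [3.2563, 0.2078, 0.3600, 2.3600]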